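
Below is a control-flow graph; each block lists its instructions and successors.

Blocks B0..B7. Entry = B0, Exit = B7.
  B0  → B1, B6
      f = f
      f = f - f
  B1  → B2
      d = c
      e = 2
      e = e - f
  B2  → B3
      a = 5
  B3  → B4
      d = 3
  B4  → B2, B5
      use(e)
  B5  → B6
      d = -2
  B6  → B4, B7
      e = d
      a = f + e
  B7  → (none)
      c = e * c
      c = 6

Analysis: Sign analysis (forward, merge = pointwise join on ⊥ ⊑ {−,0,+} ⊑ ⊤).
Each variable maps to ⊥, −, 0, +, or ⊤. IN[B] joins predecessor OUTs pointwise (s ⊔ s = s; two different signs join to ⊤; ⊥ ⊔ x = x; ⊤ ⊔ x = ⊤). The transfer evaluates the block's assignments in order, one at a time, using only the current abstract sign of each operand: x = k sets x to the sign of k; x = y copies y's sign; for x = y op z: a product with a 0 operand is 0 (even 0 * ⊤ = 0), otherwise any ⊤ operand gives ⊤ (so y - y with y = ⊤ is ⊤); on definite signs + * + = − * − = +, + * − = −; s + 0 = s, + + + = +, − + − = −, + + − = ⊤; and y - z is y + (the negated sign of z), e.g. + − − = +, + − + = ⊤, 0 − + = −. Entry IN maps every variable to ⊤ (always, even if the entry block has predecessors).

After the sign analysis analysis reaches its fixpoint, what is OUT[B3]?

Answer: {a: +, b: ⊤, c: ⊤, d: +, e: ⊤, f: ⊤}

Trace:
Fixpoint table:
  B0:   IN=(all ⊤)   OUT=(all ⊤)
  B1:   IN=(all ⊤)   OUT=(all ⊤)
  B2:   IN=(all ⊤)   OUT={a:+; rest ⊤}
  B3:   IN={a:+; rest ⊤}   OUT={a:+, d:+; rest ⊤}
  B4:   IN=(all ⊤)   OUT=(all ⊤)
  B5:   IN=(all ⊤)   OUT={d:-; rest ⊤}
  B6:   IN=(all ⊤)   OUT=(all ⊤)
  B7:   IN=(all ⊤)   OUT={c:+; rest ⊤}

Merge at B3: IN[B3] = OUT[B2] = {a: +, b: ⊤, c: ⊤, d: ⊤, e: ⊤, f: ⊤}
Applying B3's transfer function to that IN value gives OUT[B3] (row B3 above).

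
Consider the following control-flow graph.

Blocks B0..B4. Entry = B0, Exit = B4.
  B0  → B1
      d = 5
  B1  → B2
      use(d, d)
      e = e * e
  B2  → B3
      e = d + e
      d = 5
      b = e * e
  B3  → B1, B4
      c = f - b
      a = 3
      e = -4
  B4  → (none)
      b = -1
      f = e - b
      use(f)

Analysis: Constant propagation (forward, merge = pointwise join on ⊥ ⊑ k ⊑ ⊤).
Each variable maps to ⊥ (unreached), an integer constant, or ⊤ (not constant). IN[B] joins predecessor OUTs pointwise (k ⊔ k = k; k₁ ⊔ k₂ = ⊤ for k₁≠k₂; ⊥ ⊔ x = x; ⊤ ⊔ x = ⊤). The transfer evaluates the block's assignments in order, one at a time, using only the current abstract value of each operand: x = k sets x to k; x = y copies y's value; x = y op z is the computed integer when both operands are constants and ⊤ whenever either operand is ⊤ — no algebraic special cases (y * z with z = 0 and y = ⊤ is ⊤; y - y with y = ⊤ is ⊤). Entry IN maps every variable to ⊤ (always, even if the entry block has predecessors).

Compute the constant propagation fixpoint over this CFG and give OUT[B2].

Answer: {a: ⊤, b: ⊤, c: ⊤, d: 5, e: ⊤, f: ⊤}

Working:
Converged values:
  B0: | IN=(all ⊤) | OUT={d:5; rest ⊤}
  B1: | IN={d:5; rest ⊤} | OUT={d:5; rest ⊤}
  B2: | IN={d:5; rest ⊤} | OUT={d:5; rest ⊤}
  B3: | IN={d:5; rest ⊤} | OUT={a:3, d:5, e:-4; rest ⊤}
  B4: | IN={a:3, d:5, e:-4; rest ⊤} | OUT={a:3, b:-1, d:5, e:-4, f:-3; rest ⊤}

Merge at B2: IN[B2] = OUT[B1] = {a: ⊤, b: ⊤, c: ⊤, d: 5, e: ⊤, f: ⊤}
Applying B2's transfer function to that IN value gives OUT[B2] (row B2 above).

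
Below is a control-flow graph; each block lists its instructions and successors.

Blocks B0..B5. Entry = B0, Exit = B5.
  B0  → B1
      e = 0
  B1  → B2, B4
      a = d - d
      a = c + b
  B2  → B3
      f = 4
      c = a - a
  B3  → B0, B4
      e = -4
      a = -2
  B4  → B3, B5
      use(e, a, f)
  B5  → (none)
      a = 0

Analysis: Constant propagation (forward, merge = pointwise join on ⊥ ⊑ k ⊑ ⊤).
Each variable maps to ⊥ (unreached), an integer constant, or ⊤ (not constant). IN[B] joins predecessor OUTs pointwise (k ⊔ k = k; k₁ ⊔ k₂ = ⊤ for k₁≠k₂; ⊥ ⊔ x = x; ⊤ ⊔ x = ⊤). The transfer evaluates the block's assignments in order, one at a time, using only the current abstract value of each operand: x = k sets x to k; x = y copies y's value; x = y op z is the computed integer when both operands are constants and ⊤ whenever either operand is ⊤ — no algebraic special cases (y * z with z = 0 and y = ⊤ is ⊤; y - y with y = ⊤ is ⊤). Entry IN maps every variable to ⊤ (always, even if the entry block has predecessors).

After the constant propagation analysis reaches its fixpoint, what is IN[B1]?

Answer: {a: ⊤, b: ⊤, c: ⊤, d: ⊤, e: 0, f: ⊤}

Trace:
Per-block solution:
  B0:   IN=(all ⊤)   OUT={e:0; rest ⊤}
  B1:   IN={e:0; rest ⊤}   OUT={e:0; rest ⊤}
  B2:   IN={e:0; rest ⊤}   OUT={e:0, f:4; rest ⊤}
  B3:   IN=(all ⊤)   OUT={a:-2, e:-4; rest ⊤}
  B4:   IN=(all ⊤)   OUT=(all ⊤)
  B5:   IN=(all ⊤)   OUT={a:0; rest ⊤}

Merge at B1: IN[B1] = OUT[B0] = {a: ⊤, b: ⊤, c: ⊤, d: ⊤, e: 0, f: ⊤}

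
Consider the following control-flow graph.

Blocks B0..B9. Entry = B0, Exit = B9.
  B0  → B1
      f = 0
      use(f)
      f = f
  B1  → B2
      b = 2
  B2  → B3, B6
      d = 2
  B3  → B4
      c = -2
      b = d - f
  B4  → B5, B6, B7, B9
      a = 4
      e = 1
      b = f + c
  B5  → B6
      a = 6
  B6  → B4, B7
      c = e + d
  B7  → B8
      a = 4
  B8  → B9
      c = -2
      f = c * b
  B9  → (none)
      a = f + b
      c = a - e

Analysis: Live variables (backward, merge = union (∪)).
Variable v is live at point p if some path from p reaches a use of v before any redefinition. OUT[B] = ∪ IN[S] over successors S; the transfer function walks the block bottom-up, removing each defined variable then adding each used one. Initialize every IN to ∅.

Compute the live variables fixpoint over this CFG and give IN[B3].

Answer: {d, f}

Derivation:
Fixpoint table:
  B0:  IN={e}  OUT={e, f}
  B1:  IN={e, f}  OUT={b, e, f}
  B2:  IN={b, e, f}  OUT={b, d, e, f}
  B3:  IN={d, f}  OUT={c, d, f}
  B4:  IN={c, d, f}  OUT={b, d, e, f}
  B5:  IN={b, d, e, f}  OUT={b, d, e, f}
  B6:  IN={b, d, e, f}  OUT={b, c, d, e, f}
  B7:  IN={b, e}  OUT={b, e}
  B8:  IN={b, e}  OUT={b, e, f}
  B9:  IN={b, e, f}  OUT={}

Merge at B3: OUT[B3] = IN[B4] = {c, d, f}
Applying B3's transfer function to that OUT value gives IN[B3] (row B3 above).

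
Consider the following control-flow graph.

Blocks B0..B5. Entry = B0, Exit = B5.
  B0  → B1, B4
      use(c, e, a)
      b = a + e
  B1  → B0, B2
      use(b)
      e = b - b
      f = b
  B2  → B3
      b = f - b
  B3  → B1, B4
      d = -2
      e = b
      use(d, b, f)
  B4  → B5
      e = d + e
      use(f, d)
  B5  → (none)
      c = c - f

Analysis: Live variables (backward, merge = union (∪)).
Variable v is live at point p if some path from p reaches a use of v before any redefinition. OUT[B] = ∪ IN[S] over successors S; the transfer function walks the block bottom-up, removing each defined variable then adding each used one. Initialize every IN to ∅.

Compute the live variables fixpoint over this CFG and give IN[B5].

Answer: {c, f}

Derivation:
Converged values:
  B0: | IN={a, c, d, e, f} | OUT={a, b, c, d, e, f}
  B1: | IN={a, b, c, d} | OUT={a, b, c, d, e, f}
  B2: | IN={a, b, c, f} | OUT={a, b, c, f}
  B3: | IN={a, b, c, f} | OUT={a, b, c, d, e, f}
  B4: | IN={c, d, e, f} | OUT={c, f}
  B5: | IN={c, f} | OUT={}

B5 is the boundary node: OUT[B5] = {}
Applying B5's transfer function to that OUT value gives IN[B5] (row B5 above).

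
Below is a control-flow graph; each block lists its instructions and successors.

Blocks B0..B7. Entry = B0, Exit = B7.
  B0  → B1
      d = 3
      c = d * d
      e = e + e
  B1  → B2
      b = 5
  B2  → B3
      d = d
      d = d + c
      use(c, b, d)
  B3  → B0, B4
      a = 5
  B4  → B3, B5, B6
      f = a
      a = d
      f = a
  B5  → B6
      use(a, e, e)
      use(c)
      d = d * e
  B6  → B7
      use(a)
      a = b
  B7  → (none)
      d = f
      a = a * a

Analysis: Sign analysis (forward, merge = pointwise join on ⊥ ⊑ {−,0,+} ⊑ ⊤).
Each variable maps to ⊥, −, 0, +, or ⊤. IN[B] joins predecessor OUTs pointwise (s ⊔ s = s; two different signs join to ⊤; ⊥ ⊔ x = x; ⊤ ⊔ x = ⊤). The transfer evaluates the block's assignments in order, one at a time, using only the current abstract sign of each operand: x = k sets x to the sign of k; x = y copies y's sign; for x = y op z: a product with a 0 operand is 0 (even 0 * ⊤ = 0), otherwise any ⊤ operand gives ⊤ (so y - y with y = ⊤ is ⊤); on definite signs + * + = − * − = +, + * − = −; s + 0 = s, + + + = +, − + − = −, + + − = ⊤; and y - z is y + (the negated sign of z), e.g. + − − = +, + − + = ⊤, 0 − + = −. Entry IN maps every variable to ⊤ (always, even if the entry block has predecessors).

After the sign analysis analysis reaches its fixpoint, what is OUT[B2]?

Answer: {a: ⊤, b: +, c: +, d: +, e: ⊤, f: ⊤}

Derivation:
Per-block solution:
  B0: | IN=(all ⊤) | OUT={c:+, d:+; rest ⊤}
  B1: | IN={c:+, d:+; rest ⊤} | OUT={b:+, c:+, d:+; rest ⊤}
  B2: | IN={b:+, c:+, d:+; rest ⊤} | OUT={b:+, c:+, d:+; rest ⊤}
  B3: | IN={b:+, c:+, d:+; rest ⊤} | OUT={a:+, b:+, c:+, d:+; rest ⊤}
  B4: | IN={a:+, b:+, c:+, d:+; rest ⊤} | OUT={a:+, b:+, c:+, d:+, f:+; rest ⊤}
  B5: | IN={a:+, b:+, c:+, d:+, f:+; rest ⊤} | OUT={a:+, b:+, c:+, f:+; rest ⊤}
  B6: | IN={a:+, b:+, c:+, f:+; rest ⊤} | OUT={a:+, b:+, c:+, f:+; rest ⊤}
  B7: | IN={a:+, b:+, c:+, f:+; rest ⊤} | OUT={a:+, b:+, c:+, d:+, f:+; rest ⊤}

Merge at B2: IN[B2] = OUT[B1] = {a: ⊤, b: +, c: +, d: +, e: ⊤, f: ⊤}
Applying B2's transfer function to that IN value gives OUT[B2] (row B2 above).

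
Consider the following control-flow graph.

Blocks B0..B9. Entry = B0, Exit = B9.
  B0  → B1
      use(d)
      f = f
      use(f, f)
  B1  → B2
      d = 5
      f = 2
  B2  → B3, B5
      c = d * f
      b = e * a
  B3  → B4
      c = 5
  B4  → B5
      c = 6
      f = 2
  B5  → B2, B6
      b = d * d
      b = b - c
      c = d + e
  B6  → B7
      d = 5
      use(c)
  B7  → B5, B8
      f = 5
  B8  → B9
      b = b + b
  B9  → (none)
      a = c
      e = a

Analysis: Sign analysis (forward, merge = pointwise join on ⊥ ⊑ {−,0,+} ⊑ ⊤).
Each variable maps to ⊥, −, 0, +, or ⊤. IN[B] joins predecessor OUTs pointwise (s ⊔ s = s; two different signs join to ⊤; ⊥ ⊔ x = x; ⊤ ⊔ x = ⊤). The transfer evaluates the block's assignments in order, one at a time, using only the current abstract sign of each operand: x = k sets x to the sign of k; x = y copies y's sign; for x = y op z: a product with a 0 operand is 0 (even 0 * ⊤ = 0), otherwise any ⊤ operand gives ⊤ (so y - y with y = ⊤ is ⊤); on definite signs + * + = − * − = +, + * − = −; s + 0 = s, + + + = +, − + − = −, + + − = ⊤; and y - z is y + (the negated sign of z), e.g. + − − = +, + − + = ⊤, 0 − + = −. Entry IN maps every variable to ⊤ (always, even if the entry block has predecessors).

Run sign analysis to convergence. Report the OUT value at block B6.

Answer: {a: ⊤, b: ⊤, c: ⊤, d: +, e: ⊤, f: +}

Derivation:
Fixpoint table:
  B0: | IN=(all ⊤) | OUT=(all ⊤)
  B1: | IN=(all ⊤) | OUT={d:+, f:+; rest ⊤}
  B2: | IN={d:+, f:+; rest ⊤} | OUT={c:+, d:+, f:+; rest ⊤}
  B3: | IN={c:+, d:+, f:+; rest ⊤} | OUT={c:+, d:+, f:+; rest ⊤}
  B4: | IN={c:+, d:+, f:+; rest ⊤} | OUT={c:+, d:+, f:+; rest ⊤}
  B5: | IN={d:+, f:+; rest ⊤} | OUT={d:+, f:+; rest ⊤}
  B6: | IN={d:+, f:+; rest ⊤} | OUT={d:+, f:+; rest ⊤}
  B7: | IN={d:+, f:+; rest ⊤} | OUT={d:+, f:+; rest ⊤}
  B8: | IN={d:+, f:+; rest ⊤} | OUT={d:+, f:+; rest ⊤}
  B9: | IN={d:+, f:+; rest ⊤} | OUT={d:+, f:+; rest ⊤}

Merge at B6: IN[B6] = OUT[B5] = {a: ⊤, b: ⊤, c: ⊤, d: +, e: ⊤, f: +}
Applying B6's transfer function to that IN value gives OUT[B6] (row B6 above).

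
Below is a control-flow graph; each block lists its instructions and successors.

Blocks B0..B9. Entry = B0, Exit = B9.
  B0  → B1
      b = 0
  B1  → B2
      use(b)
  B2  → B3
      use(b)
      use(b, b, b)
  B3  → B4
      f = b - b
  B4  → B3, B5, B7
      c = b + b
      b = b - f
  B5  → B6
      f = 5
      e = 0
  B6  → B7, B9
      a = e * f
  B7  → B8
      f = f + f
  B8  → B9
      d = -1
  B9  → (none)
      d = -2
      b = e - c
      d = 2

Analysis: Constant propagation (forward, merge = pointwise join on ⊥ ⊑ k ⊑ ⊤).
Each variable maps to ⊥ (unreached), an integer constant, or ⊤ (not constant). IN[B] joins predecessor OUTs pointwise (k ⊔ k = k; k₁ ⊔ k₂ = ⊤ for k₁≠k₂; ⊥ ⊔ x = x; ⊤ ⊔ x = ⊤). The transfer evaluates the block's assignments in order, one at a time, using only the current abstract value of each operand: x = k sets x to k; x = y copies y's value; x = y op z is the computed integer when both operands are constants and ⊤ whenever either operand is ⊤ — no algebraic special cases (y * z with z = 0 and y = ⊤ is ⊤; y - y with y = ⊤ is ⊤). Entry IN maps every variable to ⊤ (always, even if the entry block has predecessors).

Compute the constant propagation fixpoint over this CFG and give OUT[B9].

Answer: {a: ⊤, b: ⊤, c: 0, d: 2, e: ⊤, f: ⊤}

Trace:
Converged values:
  B0: | IN=(all ⊤) | OUT={b:0; rest ⊤}
  B1: | IN={b:0; rest ⊤} | OUT={b:0; rest ⊤}
  B2: | IN={b:0; rest ⊤} | OUT={b:0; rest ⊤}
  B3: | IN={b:0; rest ⊤} | OUT={b:0, f:0; rest ⊤}
  B4: | IN={b:0, f:0; rest ⊤} | OUT={b:0, c:0, f:0; rest ⊤}
  B5: | IN={b:0, c:0, f:0; rest ⊤} | OUT={b:0, c:0, e:0, f:5; rest ⊤}
  B6: | IN={b:0, c:0, e:0, f:5; rest ⊤} | OUT={a:0, b:0, c:0, e:0, f:5; rest ⊤}
  B7: | IN={b:0, c:0; rest ⊤} | OUT={b:0, c:0; rest ⊤}
  B8: | IN={b:0, c:0; rest ⊤} | OUT={b:0, c:0, d:-1; rest ⊤}
  B9: | IN={b:0, c:0; rest ⊤} | OUT={c:0, d:2; rest ⊤}

Merge at B9: IN[B9] = OUT[B6] ⊔ OUT[B8] = {a: ⊤, b: 0, c: 0, d: ⊤, e: ⊤, f: ⊤}
Applying B9's transfer function to that IN value gives OUT[B9] (row B9 above).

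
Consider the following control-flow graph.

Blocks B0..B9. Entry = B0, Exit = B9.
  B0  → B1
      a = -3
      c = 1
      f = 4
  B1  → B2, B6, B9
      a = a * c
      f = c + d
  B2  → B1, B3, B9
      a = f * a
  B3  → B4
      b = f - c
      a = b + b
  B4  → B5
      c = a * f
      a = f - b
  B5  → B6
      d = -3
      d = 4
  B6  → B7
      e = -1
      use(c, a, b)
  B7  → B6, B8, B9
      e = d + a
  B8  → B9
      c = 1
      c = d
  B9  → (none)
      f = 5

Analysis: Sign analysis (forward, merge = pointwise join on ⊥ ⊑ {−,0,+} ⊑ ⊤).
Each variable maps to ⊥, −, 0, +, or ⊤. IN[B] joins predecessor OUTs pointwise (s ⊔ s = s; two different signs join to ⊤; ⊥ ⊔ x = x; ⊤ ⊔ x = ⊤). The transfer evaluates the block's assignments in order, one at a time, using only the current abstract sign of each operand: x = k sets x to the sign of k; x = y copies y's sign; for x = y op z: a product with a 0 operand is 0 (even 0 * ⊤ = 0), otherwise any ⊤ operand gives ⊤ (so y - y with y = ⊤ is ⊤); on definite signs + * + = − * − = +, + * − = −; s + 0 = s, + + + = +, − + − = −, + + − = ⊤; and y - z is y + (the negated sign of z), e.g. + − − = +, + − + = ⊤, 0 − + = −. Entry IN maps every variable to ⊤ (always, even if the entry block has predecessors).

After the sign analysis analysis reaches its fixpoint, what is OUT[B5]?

Answer: {a: ⊤, b: ⊤, c: ⊤, d: +, e: ⊤, f: ⊤}

Derivation:
Fixpoint table:
  B0: | IN=(all ⊤) | OUT={a:-, c:+, f:+; rest ⊤}
  B1: | IN={c:+; rest ⊤} | OUT={c:+; rest ⊤}
  B2: | IN={c:+; rest ⊤} | OUT={c:+; rest ⊤}
  B3: | IN={c:+; rest ⊤} | OUT={c:+; rest ⊤}
  B4: | IN={c:+; rest ⊤} | OUT=(all ⊤)
  B5: | IN=(all ⊤) | OUT={d:+; rest ⊤}
  B6: | IN=(all ⊤) | OUT={e:-; rest ⊤}
  B7: | IN={e:-; rest ⊤} | OUT=(all ⊤)
  B8: | IN=(all ⊤) | OUT=(all ⊤)
  B9: | IN=(all ⊤) | OUT={f:+; rest ⊤}

Merge at B5: IN[B5] = OUT[B4] = {a: ⊤, b: ⊤, c: ⊤, d: ⊤, e: ⊤, f: ⊤}
Applying B5's transfer function to that IN value gives OUT[B5] (row B5 above).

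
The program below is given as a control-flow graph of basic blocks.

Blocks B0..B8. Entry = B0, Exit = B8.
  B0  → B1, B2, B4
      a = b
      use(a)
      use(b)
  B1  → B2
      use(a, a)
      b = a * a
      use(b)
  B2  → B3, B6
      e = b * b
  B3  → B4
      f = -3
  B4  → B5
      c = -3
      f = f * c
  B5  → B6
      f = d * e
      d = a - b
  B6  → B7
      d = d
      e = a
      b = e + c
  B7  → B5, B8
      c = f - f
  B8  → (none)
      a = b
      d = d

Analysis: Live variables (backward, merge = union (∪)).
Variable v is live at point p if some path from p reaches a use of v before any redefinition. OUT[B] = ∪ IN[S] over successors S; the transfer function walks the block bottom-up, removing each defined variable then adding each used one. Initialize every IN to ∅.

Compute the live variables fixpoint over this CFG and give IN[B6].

Fixpoint table:
  B0:   IN={b, c, d, e, f}   OUT={a, b, c, d, e, f}
  B1:   IN={a, c, d, f}   OUT={a, b, c, d, f}
  B2:   IN={a, b, c, d, f}   OUT={a, b, c, d, e, f}
  B3:   IN={a, b, d, e}   OUT={a, b, d, e, f}
  B4:   IN={a, b, d, e, f}   OUT={a, b, c, d, e}
  B5:   IN={a, b, c, d, e}   OUT={a, c, d, f}
  B6:   IN={a, c, d, f}   OUT={a, b, d, e, f}
  B7:   IN={a, b, d, e, f}   OUT={a, b, c, d, e}
  B8:   IN={b, d}   OUT={}

Merge at B6: OUT[B6] = IN[B7] = {a, b, d, e, f}
Applying B6's transfer function to that OUT value gives IN[B6] (row B6 above).

Answer: {a, c, d, f}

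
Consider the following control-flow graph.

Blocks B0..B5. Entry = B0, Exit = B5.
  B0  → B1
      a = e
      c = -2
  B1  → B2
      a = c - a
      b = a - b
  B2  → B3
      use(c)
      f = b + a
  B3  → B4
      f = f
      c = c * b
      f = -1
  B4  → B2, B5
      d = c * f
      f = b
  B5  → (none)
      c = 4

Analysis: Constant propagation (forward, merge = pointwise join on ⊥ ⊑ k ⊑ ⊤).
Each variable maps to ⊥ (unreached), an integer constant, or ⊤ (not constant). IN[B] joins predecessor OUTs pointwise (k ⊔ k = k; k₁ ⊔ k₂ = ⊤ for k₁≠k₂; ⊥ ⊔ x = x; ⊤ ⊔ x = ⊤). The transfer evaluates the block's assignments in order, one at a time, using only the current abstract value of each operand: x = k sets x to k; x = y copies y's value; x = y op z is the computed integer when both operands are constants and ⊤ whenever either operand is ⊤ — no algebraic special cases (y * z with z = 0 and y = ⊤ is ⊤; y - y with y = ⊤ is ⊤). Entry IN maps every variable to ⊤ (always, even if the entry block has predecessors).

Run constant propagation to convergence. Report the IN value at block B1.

Converged values:
  B0:  IN=(all ⊤)  OUT={c:-2; rest ⊤}
  B1:  IN={c:-2; rest ⊤}  OUT={c:-2; rest ⊤}
  B2:  IN=(all ⊤)  OUT=(all ⊤)
  B3:  IN=(all ⊤)  OUT={f:-1; rest ⊤}
  B4:  IN={f:-1; rest ⊤}  OUT=(all ⊤)
  B5:  IN=(all ⊤)  OUT={c:4; rest ⊤}

Merge at B1: IN[B1] = OUT[B0] = {a: ⊤, b: ⊤, c: -2, d: ⊤, e: ⊤, f: ⊤}

Answer: {a: ⊤, b: ⊤, c: -2, d: ⊤, e: ⊤, f: ⊤}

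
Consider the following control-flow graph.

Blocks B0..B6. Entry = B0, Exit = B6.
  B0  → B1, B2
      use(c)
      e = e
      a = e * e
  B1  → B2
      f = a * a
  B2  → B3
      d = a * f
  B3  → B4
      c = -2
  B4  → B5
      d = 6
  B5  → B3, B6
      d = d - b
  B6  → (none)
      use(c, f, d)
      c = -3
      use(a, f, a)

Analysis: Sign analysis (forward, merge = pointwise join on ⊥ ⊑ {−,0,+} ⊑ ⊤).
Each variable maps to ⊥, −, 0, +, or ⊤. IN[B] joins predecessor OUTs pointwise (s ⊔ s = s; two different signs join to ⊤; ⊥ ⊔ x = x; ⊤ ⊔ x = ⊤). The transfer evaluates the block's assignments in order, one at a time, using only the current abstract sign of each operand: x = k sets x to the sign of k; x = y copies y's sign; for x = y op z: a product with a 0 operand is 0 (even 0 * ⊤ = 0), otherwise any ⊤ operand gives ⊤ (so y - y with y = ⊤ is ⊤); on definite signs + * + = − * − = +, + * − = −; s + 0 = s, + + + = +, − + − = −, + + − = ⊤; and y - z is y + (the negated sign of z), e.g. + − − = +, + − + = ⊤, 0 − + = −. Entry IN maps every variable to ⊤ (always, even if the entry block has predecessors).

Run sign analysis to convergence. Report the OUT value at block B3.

Per-block solution:
  B0: | IN=(all ⊤) | OUT=(all ⊤)
  B1: | IN=(all ⊤) | OUT=(all ⊤)
  B2: | IN=(all ⊤) | OUT=(all ⊤)
  B3: | IN=(all ⊤) | OUT={c:-; rest ⊤}
  B4: | IN={c:-; rest ⊤} | OUT={c:-, d:+; rest ⊤}
  B5: | IN={c:-, d:+; rest ⊤} | OUT={c:-; rest ⊤}
  B6: | IN={c:-; rest ⊤} | OUT={c:-; rest ⊤}

Merge at B3: IN[B3] = OUT[B2] ⊔ OUT[B5] = {a: ⊤, b: ⊤, c: ⊤, d: ⊤, e: ⊤, f: ⊤}
Applying B3's transfer function to that IN value gives OUT[B3] (row B3 above).

Answer: {a: ⊤, b: ⊤, c: -, d: ⊤, e: ⊤, f: ⊤}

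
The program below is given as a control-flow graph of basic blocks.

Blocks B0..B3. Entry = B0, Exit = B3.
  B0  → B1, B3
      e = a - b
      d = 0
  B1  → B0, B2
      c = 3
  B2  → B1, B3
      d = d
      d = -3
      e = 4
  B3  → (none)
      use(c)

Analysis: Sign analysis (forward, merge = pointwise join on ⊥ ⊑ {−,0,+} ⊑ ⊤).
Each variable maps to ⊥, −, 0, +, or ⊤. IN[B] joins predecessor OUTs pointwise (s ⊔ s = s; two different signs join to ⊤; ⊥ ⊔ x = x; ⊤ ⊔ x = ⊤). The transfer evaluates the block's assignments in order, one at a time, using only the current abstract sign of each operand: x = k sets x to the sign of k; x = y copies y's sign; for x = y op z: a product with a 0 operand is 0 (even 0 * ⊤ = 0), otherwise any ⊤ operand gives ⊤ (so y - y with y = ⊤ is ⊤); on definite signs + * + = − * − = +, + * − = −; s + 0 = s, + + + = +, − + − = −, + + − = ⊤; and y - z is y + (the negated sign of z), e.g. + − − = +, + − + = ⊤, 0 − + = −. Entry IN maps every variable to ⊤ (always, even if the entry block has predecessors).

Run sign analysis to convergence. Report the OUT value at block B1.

Answer: {a: ⊤, b: ⊤, c: +, d: ⊤, e: ⊤, f: ⊤}

Derivation:
Per-block solution:
  B0:   IN=(all ⊤)   OUT={d:0; rest ⊤}
  B1:   IN=(all ⊤)   OUT={c:+; rest ⊤}
  B2:   IN={c:+; rest ⊤}   OUT={c:+, d:-, e:+; rest ⊤}
  B3:   IN=(all ⊤)   OUT=(all ⊤)

Merge at B1: IN[B1] = OUT[B0] ⊔ OUT[B2] = {a: ⊤, b: ⊤, c: ⊤, d: ⊤, e: ⊤, f: ⊤}
Applying B1's transfer function to that IN value gives OUT[B1] (row B1 above).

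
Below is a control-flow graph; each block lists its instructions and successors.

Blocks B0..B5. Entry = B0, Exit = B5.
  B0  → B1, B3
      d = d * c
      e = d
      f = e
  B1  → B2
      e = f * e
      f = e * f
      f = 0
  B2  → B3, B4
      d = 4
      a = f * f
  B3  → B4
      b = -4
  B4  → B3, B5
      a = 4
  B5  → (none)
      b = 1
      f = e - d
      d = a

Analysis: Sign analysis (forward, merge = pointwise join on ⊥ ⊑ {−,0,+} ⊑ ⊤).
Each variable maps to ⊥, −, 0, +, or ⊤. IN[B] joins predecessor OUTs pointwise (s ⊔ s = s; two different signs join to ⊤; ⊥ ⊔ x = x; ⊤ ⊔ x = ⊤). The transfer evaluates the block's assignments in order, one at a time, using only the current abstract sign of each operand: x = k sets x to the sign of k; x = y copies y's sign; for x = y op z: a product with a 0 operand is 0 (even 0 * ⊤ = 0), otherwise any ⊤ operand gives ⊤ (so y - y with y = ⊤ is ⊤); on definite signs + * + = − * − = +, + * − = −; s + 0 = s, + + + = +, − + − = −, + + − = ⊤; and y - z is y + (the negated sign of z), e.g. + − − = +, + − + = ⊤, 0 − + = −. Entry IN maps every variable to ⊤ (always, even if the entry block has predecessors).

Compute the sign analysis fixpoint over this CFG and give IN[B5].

Fixpoint table:
  B0: | IN=(all ⊤) | OUT=(all ⊤)
  B1: | IN=(all ⊤) | OUT={f:0; rest ⊤}
  B2: | IN={f:0; rest ⊤} | OUT={a:0, d:+, f:0; rest ⊤}
  B3: | IN=(all ⊤) | OUT={b:-; rest ⊤}
  B4: | IN=(all ⊤) | OUT={a:+; rest ⊤}
  B5: | IN={a:+; rest ⊤} | OUT={a:+, b:+, d:+; rest ⊤}

Merge at B5: IN[B5] = OUT[B4] = {a: +, b: ⊤, c: ⊤, d: ⊤, e: ⊤, f: ⊤}

Answer: {a: +, b: ⊤, c: ⊤, d: ⊤, e: ⊤, f: ⊤}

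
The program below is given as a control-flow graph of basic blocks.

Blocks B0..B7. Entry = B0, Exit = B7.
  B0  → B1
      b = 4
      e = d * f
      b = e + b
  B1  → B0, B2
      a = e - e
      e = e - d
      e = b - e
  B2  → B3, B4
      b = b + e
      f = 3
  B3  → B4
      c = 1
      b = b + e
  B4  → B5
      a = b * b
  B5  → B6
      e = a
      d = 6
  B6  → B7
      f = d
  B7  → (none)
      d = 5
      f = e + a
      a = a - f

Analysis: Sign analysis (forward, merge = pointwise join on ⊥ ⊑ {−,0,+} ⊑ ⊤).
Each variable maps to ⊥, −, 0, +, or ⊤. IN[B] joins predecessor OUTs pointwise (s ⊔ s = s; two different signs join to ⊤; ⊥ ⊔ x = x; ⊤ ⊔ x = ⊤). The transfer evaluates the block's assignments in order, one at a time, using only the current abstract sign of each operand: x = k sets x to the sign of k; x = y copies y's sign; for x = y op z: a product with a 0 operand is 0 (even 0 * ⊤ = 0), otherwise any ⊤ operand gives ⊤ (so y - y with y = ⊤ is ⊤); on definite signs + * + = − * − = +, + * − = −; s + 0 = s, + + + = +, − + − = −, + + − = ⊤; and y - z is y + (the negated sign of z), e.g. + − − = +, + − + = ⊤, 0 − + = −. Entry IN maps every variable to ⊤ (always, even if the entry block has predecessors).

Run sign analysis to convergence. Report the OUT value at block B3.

Answer: {a: ⊤, b: ⊤, c: +, d: ⊤, e: ⊤, f: +}

Working:
Fixpoint table:
  B0:  IN=(all ⊤)  OUT=(all ⊤)
  B1:  IN=(all ⊤)  OUT=(all ⊤)
  B2:  IN=(all ⊤)  OUT={f:+; rest ⊤}
  B3:  IN={f:+; rest ⊤}  OUT={c:+, f:+; rest ⊤}
  B4:  IN={f:+; rest ⊤}  OUT={f:+; rest ⊤}
  B5:  IN={f:+; rest ⊤}  OUT={d:+, f:+; rest ⊤}
  B6:  IN={d:+, f:+; rest ⊤}  OUT={d:+, f:+; rest ⊤}
  B7:  IN={d:+, f:+; rest ⊤}  OUT={d:+; rest ⊤}

Merge at B3: IN[B3] = OUT[B2] = {a: ⊤, b: ⊤, c: ⊤, d: ⊤, e: ⊤, f: +}
Applying B3's transfer function to that IN value gives OUT[B3] (row B3 above).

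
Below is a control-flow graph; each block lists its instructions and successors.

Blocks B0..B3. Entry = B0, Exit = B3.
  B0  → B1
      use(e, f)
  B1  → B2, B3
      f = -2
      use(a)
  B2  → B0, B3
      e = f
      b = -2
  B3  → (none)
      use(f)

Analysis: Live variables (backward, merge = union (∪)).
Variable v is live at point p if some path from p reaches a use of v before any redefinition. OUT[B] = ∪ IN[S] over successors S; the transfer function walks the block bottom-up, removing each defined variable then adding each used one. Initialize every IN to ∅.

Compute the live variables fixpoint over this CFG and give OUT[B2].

Per-block solution:
  B0:  IN={a, e, f}  OUT={a}
  B1:  IN={a}  OUT={a, f}
  B2:  IN={a, f}  OUT={a, e, f}
  B3:  IN={f}  OUT={}

Merge at B2: OUT[B2] = IN[B0] ⊔ IN[B3] = {a, e, f}

Answer: {a, e, f}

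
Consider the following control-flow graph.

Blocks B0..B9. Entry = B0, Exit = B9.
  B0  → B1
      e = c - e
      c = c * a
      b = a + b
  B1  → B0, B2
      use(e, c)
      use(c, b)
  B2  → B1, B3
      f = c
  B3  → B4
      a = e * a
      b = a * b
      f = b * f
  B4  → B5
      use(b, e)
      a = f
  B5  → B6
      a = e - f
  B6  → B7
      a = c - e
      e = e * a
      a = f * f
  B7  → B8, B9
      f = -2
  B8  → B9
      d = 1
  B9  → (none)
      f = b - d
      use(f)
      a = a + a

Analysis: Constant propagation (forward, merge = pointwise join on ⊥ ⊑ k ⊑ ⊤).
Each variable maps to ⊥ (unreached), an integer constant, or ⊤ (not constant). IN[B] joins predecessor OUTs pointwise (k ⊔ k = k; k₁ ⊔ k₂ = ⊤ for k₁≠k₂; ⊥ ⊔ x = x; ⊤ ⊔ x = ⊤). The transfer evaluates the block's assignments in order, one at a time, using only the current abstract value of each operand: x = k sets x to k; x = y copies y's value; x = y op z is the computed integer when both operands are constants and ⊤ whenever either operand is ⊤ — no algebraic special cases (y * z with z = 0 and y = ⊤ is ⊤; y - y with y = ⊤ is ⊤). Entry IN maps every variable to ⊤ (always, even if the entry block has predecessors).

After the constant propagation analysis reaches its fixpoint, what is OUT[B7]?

Answer: {a: ⊤, b: ⊤, c: ⊤, d: ⊤, e: ⊤, f: -2}

Trace:
Fixpoint table:
  B0:   IN=(all ⊤)   OUT=(all ⊤)
  B1:   IN=(all ⊤)   OUT=(all ⊤)
  B2:   IN=(all ⊤)   OUT=(all ⊤)
  B3:   IN=(all ⊤)   OUT=(all ⊤)
  B4:   IN=(all ⊤)   OUT=(all ⊤)
  B5:   IN=(all ⊤)   OUT=(all ⊤)
  B6:   IN=(all ⊤)   OUT=(all ⊤)
  B7:   IN=(all ⊤)   OUT={f:-2; rest ⊤}
  B8:   IN={f:-2; rest ⊤}   OUT={d:1, f:-2; rest ⊤}
  B9:   IN={f:-2; rest ⊤}   OUT=(all ⊤)

Merge at B7: IN[B7] = OUT[B6] = {a: ⊤, b: ⊤, c: ⊤, d: ⊤, e: ⊤, f: ⊤}
Applying B7's transfer function to that IN value gives OUT[B7] (row B7 above).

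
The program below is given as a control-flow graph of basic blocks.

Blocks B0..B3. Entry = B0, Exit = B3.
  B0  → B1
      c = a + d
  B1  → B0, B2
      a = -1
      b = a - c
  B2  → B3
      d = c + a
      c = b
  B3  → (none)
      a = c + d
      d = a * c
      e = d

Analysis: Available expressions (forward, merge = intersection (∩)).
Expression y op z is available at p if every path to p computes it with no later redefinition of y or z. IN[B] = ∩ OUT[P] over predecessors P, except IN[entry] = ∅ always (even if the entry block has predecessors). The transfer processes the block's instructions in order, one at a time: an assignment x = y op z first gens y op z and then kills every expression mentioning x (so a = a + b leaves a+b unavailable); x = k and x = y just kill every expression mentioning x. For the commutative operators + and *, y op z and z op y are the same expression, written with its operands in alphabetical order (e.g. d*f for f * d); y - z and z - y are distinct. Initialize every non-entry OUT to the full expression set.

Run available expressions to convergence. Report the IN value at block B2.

Answer: {a-c}

Trace:
Fixpoint table:
  B0: | IN={} | OUT={a+d}
  B1: | IN={a+d} | OUT={a-c}
  B2: | IN={a-c} | OUT={}
  B3: | IN={} | OUT={a*c}

Merge at B2: IN[B2] = OUT[B1] = {a-c}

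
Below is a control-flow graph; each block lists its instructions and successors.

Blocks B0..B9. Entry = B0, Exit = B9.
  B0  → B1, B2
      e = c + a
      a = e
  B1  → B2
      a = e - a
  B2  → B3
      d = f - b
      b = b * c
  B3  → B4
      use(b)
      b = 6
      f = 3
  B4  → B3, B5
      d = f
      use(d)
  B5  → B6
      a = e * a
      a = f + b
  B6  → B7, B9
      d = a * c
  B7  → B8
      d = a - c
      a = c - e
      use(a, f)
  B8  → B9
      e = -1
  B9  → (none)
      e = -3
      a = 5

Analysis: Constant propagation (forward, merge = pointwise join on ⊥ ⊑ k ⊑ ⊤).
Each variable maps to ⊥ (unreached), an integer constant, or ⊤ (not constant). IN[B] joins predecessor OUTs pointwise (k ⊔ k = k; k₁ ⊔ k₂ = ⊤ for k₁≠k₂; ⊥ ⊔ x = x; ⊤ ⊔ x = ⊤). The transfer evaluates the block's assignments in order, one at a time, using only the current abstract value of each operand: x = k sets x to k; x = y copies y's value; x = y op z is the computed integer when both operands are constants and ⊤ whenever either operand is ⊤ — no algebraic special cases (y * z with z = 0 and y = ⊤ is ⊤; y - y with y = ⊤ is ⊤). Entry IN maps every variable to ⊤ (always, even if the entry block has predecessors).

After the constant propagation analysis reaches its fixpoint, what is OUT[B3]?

Fixpoint table:
  B0:  IN=(all ⊤)  OUT=(all ⊤)
  B1:  IN=(all ⊤)  OUT=(all ⊤)
  B2:  IN=(all ⊤)  OUT=(all ⊤)
  B3:  IN=(all ⊤)  OUT={b:6, f:3; rest ⊤}
  B4:  IN={b:6, f:3; rest ⊤}  OUT={b:6, d:3, f:3; rest ⊤}
  B5:  IN={b:6, d:3, f:3; rest ⊤}  OUT={a:9, b:6, d:3, f:3; rest ⊤}
  B6:  IN={a:9, b:6, d:3, f:3; rest ⊤}  OUT={a:9, b:6, f:3; rest ⊤}
  B7:  IN={a:9, b:6, f:3; rest ⊤}  OUT={b:6, f:3; rest ⊤}
  B8:  IN={b:6, f:3; rest ⊤}  OUT={b:6, e:-1, f:3; rest ⊤}
  B9:  IN={b:6, f:3; rest ⊤}  OUT={a:5, b:6, e:-3, f:3; rest ⊤}

Merge at B3: IN[B3] = OUT[B2] ⊔ OUT[B4] = {a: ⊤, b: ⊤, c: ⊤, d: ⊤, e: ⊤, f: ⊤}
Applying B3's transfer function to that IN value gives OUT[B3] (row B3 above).

Answer: {a: ⊤, b: 6, c: ⊤, d: ⊤, e: ⊤, f: 3}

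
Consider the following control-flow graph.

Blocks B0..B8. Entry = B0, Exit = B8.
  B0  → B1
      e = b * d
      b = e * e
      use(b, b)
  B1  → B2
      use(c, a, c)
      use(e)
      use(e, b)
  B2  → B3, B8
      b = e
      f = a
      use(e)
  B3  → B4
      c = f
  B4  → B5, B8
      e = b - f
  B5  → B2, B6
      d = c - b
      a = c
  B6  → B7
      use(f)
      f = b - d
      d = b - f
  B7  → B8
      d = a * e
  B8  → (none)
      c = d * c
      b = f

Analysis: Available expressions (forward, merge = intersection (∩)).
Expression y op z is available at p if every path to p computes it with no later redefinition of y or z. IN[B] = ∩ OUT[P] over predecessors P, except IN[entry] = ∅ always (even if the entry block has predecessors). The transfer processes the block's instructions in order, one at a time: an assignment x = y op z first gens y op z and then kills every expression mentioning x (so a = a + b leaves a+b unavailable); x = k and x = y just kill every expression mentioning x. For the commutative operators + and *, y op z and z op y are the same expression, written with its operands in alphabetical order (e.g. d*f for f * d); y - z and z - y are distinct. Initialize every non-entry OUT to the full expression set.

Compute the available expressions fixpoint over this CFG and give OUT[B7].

Answer: {a*e, b-f, c-b}

Trace:
Per-block solution:
  B0:  IN={}  OUT={e*e}
  B1:  IN={e*e}  OUT={e*e}
  B2:  IN={}  OUT={}
  B3:  IN={}  OUT={}
  B4:  IN={}  OUT={b-f}
  B5:  IN={b-f}  OUT={b-f, c-b}
  B6:  IN={b-f, c-b}  OUT={b-f, c-b}
  B7:  IN={b-f, c-b}  OUT={a*e, b-f, c-b}
  B8:  IN={}  OUT={}

Merge at B7: IN[B7] = OUT[B6] = {b-f, c-b}
Applying B7's transfer function to that IN value gives OUT[B7] (row B7 above).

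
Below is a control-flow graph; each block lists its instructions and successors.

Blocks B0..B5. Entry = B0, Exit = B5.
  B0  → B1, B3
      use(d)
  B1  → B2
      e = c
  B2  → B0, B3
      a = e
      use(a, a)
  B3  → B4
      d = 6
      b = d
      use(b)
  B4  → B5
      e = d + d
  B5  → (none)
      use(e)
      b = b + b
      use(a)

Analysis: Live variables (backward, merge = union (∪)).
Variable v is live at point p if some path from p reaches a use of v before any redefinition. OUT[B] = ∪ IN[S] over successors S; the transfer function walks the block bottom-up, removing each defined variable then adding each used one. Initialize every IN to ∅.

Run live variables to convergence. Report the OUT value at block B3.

Fixpoint table:
  B0: | IN={a, c, d} | OUT={a, c, d}
  B1: | IN={c, d} | OUT={c, d, e}
  B2: | IN={c, d, e} | OUT={a, c, d}
  B3: | IN={a} | OUT={a, b, d}
  B4: | IN={a, b, d} | OUT={a, b, e}
  B5: | IN={a, b, e} | OUT={}

Merge at B3: OUT[B3] = IN[B4] = {a, b, d}

Answer: {a, b, d}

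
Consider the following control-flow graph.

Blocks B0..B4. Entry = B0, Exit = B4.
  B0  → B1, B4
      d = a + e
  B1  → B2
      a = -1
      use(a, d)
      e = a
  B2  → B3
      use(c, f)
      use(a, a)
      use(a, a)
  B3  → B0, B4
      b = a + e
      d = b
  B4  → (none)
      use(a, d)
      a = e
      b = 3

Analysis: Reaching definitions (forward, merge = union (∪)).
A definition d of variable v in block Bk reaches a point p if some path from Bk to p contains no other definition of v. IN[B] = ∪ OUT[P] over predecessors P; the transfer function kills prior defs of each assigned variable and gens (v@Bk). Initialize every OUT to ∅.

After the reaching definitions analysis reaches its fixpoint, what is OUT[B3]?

Answer: {a@B1, b@B3, d@B3, e@B1}

Derivation:
Fixpoint table:
  B0: | IN={a@B1, b@B3, d@B3, e@B1} | OUT={a@B1, b@B3, d@B0, e@B1}
  B1: | IN={a@B1, b@B3, d@B0, e@B1} | OUT={a@B1, b@B3, d@B0, e@B1}
  B2: | IN={a@B1, b@B3, d@B0, e@B1} | OUT={a@B1, b@B3, d@B0, e@B1}
  B3: | IN={a@B1, b@B3, d@B0, e@B1} | OUT={a@B1, b@B3, d@B3, e@B1}
  B4: | IN={a@B1, b@B3, d@B0, d@B3, e@B1} | OUT={a@B4, b@B4, d@B0, d@B3, e@B1}

Merge at B3: IN[B3] = OUT[B2] = {a@B1, b@B3, d@B0, e@B1}
Applying B3's transfer function to that IN value gives OUT[B3] (row B3 above).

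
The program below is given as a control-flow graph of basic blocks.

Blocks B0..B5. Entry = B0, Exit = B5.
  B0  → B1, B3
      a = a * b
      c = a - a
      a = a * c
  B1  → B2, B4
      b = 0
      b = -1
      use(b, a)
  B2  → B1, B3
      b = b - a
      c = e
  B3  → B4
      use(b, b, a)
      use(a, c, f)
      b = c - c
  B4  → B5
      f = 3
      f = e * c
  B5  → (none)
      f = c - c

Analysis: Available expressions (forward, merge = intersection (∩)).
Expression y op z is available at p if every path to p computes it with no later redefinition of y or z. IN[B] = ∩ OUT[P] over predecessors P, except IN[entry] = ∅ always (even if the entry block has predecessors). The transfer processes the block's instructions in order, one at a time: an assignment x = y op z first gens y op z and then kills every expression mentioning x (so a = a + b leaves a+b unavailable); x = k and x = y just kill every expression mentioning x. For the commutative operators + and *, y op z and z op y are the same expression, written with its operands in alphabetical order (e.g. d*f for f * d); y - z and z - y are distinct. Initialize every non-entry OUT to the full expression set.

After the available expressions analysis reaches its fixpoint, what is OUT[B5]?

Answer: {c*e, c-c}

Trace:
Converged values:
  B0:   IN={}   OUT={}
  B1:   IN={}   OUT={}
  B2:   IN={}   OUT={}
  B3:   IN={}   OUT={c-c}
  B4:   IN={}   OUT={c*e}
  B5:   IN={c*e}   OUT={c*e, c-c}

Merge at B5: IN[B5] = OUT[B4] = {c*e}
Applying B5's transfer function to that IN value gives OUT[B5] (row B5 above).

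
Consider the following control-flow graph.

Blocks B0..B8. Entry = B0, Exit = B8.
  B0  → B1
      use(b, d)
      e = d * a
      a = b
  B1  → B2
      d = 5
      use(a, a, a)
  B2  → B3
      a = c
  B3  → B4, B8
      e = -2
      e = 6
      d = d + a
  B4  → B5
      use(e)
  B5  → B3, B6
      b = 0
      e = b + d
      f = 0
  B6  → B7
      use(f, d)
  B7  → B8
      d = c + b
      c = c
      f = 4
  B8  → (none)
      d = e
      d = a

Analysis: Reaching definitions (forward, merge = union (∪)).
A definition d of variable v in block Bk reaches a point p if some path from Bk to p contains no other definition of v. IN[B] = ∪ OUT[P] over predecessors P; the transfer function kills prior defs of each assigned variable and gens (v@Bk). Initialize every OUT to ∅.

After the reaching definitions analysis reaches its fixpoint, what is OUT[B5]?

Per-block solution:
  B0:   IN={}   OUT={a@B0, e@B0}
  B1:   IN={a@B0, e@B0}   OUT={a@B0, d@B1, e@B0}
  B2:   IN={a@B0, d@B1, e@B0}   OUT={a@B2, d@B1, e@B0}
  B3:   IN={a@B2, b@B5, d@B1, d@B3, e@B0, e@B5, f@B5}   OUT={a@B2, b@B5, d@B3, e@B3, f@B5}
  B4:   IN={a@B2, b@B5, d@B3, e@B3, f@B5}   OUT={a@B2, b@B5, d@B3, e@B3, f@B5}
  B5:   IN={a@B2, b@B5, d@B3, e@B3, f@B5}   OUT={a@B2, b@B5, d@B3, e@B5, f@B5}
  B6:   IN={a@B2, b@B5, d@B3, e@B5, f@B5}   OUT={a@B2, b@B5, d@B3, e@B5, f@B5}
  B7:   IN={a@B2, b@B5, d@B3, e@B5, f@B5}   OUT={a@B2, b@B5, c@B7, d@B7, e@B5, f@B7}
  B8:   IN={a@B2, b@B5, c@B7, d@B3, d@B7, e@B3, e@B5, f@B5, f@B7}   OUT={a@B2, b@B5, c@B7, d@B8, e@B3, e@B5, f@B5, f@B7}

Merge at B5: IN[B5] = OUT[B4] = {a@B2, b@B5, d@B3, e@B3, f@B5}
Applying B5's transfer function to that IN value gives OUT[B5] (row B5 above).

Answer: {a@B2, b@B5, d@B3, e@B5, f@B5}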